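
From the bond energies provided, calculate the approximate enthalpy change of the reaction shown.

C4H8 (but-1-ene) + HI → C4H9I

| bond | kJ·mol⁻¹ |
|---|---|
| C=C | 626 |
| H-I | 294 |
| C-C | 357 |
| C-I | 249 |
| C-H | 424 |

ΔH ≈ −110 kJ

Bonds broken (reactants):
  C-C: 2 × 357 = 714
  C-H: 8 × 424 = 3392
  C=C: 1 × 626 = 626
  H-I: 1 × 294 = 294
  Σ(broken) = 5026 kJ
Bonds formed (products):
  C-C: 3 × 357 = 1071
  C-H: 9 × 424 = 3816
  C-I: 1 × 249 = 249
  Σ(formed) = 5136 kJ
ΔH = Σ(broken) − Σ(formed) = 5026 − 5136 = −110 kJ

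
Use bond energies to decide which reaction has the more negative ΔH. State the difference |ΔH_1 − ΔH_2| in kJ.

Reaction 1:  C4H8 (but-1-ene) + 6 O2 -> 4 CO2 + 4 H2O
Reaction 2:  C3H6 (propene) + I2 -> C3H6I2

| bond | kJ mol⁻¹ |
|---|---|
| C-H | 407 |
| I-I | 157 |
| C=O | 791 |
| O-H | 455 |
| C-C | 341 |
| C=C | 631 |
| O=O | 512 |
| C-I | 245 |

Reaction 1, by 2284 kJ

Reaction 1:
  Bonds broken (reactants):
    C-C: 2 × 341 = 682
    C-H: 8 × 407 = 3256
    C=C: 1 × 631 = 631
    O=O: 6 × 512 = 3072
    Σ(broken) = 7641 kJ
  Bonds formed (products):
    C=O: 8 × 791 = 6328
    O-H: 8 × 455 = 3640
    Σ(formed) = 9968 kJ
  ΔH_1 = 7641 − 9968 = −2327 kJ
Reaction 2:
  Bonds broken (reactants):
    C-C: 1 × 341 = 341
    C-H: 6 × 407 = 2442
    C=C: 1 × 631 = 631
    I-I: 1 × 157 = 157
    Σ(broken) = 3571 kJ
  Bonds formed (products):
    C-C: 2 × 341 = 682
    C-H: 6 × 407 = 2442
    C-I: 2 × 245 = 490
    Σ(formed) = 3614 kJ
  ΔH_2 = 3571 − 3614 = −43 kJ
ΔH_1 − ΔH_2 = −2284 kJ, so reaction 1 has the more negative ΔH; |ΔH_1 − ΔH_2| = 2284 kJ.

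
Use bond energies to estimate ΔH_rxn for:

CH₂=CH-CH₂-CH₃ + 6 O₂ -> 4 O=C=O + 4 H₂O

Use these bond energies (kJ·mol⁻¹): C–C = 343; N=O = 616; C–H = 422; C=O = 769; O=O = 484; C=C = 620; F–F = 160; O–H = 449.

Bonds broken (reactants):
  C–C: 2 × 343 = 686
  C–H: 8 × 422 = 3376
  C=C: 1 × 620 = 620
  O=O: 6 × 484 = 2904
  Σ(broken) = 7586 kJ
Bonds formed (products):
  C=O: 8 × 769 = 6152
  O–H: 8 × 449 = 3592
  Σ(formed) = 9744 kJ
ΔH = Σ(broken) − Σ(formed) = 7586 − 9744 = −2158 kJ

ΔH ≈ −2158 kJ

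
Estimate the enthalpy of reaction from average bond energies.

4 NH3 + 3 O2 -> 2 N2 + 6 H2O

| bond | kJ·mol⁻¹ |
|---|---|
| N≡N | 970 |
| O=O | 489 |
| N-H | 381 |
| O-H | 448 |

Bonds broken (reactants):
  N-H: 12 × 381 = 4572
  O=O: 3 × 489 = 1467
  Σ(broken) = 6039 kJ
Bonds formed (products):
  N≡N: 2 × 970 = 1940
  O-H: 12 × 448 = 5376
  Σ(formed) = 7316 kJ
ΔH = Σ(broken) − Σ(formed) = 6039 − 7316 = −1277 kJ

ΔH ≈ −1277 kJ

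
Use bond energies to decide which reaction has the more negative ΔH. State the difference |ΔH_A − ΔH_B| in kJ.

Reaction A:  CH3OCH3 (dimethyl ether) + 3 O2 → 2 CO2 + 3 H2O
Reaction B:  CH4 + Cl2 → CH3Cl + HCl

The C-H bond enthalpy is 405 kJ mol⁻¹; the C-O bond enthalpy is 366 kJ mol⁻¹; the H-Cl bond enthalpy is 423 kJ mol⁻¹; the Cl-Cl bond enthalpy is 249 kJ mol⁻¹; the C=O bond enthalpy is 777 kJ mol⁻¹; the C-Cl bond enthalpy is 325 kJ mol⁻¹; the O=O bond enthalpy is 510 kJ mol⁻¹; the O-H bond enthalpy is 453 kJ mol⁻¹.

Reaction A, by 1040 kJ

Reaction A:
  Bonds broken (reactants):
    C-H: 6 × 405 = 2430
    C-O: 2 × 366 = 732
    O=O: 3 × 510 = 1530
    Σ(broken) = 4692 kJ
  Bonds formed (products):
    C=O: 4 × 777 = 3108
    O-H: 6 × 453 = 2718
    Σ(formed) = 5826 kJ
  ΔH_A = 4692 − 5826 = −1134 kJ
Reaction B:
  Bonds broken (reactants):
    C-H: 4 × 405 = 1620
    Cl-Cl: 1 × 249 = 249
    Σ(broken) = 1869 kJ
  Bonds formed (products):
    C-Cl: 1 × 325 = 325
    C-H: 3 × 405 = 1215
    H-Cl: 1 × 423 = 423
    Σ(formed) = 1963 kJ
  ΔH_B = 1869 − 1963 = −94 kJ
ΔH_A − ΔH_B = −1040 kJ, so reaction A has the more negative ΔH; |ΔH_A − ΔH_B| = 1040 kJ.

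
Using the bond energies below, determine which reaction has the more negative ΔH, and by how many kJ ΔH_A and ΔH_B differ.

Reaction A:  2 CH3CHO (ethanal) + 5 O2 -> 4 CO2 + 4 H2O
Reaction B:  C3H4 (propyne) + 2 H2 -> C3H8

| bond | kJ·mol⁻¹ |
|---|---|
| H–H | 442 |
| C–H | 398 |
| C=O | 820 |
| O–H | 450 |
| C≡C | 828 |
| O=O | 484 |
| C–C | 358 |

Reaction A:
  Bonds broken (reactants):
    C–C: 2 × 358 = 716
    C–H: 8 × 398 = 3184
    C=O: 2 × 820 = 1640
    O=O: 5 × 484 = 2420
    Σ(broken) = 7960 kJ
  Bonds formed (products):
    C=O: 8 × 820 = 6560
    O–H: 8 × 450 = 3600
    Σ(formed) = 10160 kJ
  ΔH_A = 7960 − 10160 = −2200 kJ
Reaction B:
  Bonds broken (reactants):
    C≡C: 1 × 828 = 828
    C–C: 1 × 358 = 358
    C–H: 4 × 398 = 1592
    H–H: 2 × 442 = 884
    Σ(broken) = 3662 kJ
  Bonds formed (products):
    C–C: 2 × 358 = 716
    C–H: 8 × 398 = 3184
    Σ(formed) = 3900 kJ
  ΔH_B = 3662 − 3900 = −238 kJ
ΔH_A − ΔH_B = −1962 kJ, so reaction A has the more negative ΔH; |ΔH_A − ΔH_B| = 1962 kJ.

Reaction A, by 1962 kJ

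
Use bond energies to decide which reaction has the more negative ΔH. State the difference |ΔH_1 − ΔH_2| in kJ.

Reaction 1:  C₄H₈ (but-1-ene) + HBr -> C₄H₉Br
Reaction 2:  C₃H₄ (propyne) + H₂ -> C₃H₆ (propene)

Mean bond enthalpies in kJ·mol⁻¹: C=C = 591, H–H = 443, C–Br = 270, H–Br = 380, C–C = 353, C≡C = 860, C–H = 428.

Reaction 2, by 64 kJ

Reaction 1:
  Bonds broken (reactants):
    C–C: 2 × 353 = 706
    C–H: 8 × 428 = 3424
    C=C: 1 × 591 = 591
    H–Br: 1 × 380 = 380
    Σ(broken) = 5101 kJ
  Bonds formed (products):
    C–Br: 1 × 270 = 270
    C–C: 3 × 353 = 1059
    C–H: 9 × 428 = 3852
    Σ(formed) = 5181 kJ
  ΔH_1 = 5101 − 5181 = −80 kJ
Reaction 2:
  Bonds broken (reactants):
    C≡C: 1 × 860 = 860
    C–C: 1 × 353 = 353
    C–H: 4 × 428 = 1712
    H–H: 1 × 443 = 443
    Σ(broken) = 3368 kJ
  Bonds formed (products):
    C–C: 1 × 353 = 353
    C–H: 6 × 428 = 2568
    C=C: 1 × 591 = 591
    Σ(formed) = 3512 kJ
  ΔH_2 = 3368 − 3512 = −144 kJ
ΔH_1 − ΔH_2 = +64 kJ, so reaction 2 has the more negative ΔH; |ΔH_1 − ΔH_2| = 64 kJ.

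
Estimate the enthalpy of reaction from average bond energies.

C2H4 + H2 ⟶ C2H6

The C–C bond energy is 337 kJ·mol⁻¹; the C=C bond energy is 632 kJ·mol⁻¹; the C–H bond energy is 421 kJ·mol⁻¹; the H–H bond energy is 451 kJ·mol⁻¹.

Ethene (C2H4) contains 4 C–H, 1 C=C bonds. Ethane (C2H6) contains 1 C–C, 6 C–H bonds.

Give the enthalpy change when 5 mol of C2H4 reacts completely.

Bonds broken (reactants):
  C–H: 4 × 421 = 1684
  C=C: 1 × 632 = 632
  H–H: 1 × 451 = 451
  Σ(broken) = 2767 kJ
Bonds formed (products):
  C–C: 1 × 337 = 337
  C–H: 6 × 421 = 2526
  Σ(formed) = 2863 kJ
ΔH = Σ(broken) − Σ(formed) = 2767 − 2863 = −96 kJ
For 5× the reaction as written: 5 × (−96) = −480 kJ

ΔH = −480 kJ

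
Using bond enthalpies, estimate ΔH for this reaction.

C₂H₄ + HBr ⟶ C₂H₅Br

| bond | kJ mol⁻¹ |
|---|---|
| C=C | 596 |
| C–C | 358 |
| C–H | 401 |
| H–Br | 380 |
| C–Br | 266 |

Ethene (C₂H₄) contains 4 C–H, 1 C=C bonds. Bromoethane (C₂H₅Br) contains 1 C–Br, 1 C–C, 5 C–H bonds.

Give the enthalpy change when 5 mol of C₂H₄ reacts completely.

ΔH = −245 kJ

Bonds broken (reactants):
  C–H: 4 × 401 = 1604
  C=C: 1 × 596 = 596
  H–Br: 1 × 380 = 380
  Σ(broken) = 2580 kJ
Bonds formed (products):
  C–Br: 1 × 266 = 266
  C–C: 1 × 358 = 358
  C–H: 5 × 401 = 2005
  Σ(formed) = 2629 kJ
ΔH = Σ(broken) − Σ(formed) = 2580 − 2629 = −49 kJ
For 5× the reaction as written: 5 × (−49) = −245 kJ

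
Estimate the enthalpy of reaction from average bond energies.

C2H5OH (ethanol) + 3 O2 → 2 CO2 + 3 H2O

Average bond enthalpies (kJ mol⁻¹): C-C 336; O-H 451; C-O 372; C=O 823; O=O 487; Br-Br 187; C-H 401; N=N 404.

ΔH ≈ −1373 kJ

Bonds broken (reactants):
  C-C: 1 × 336 = 336
  C-H: 5 × 401 = 2005
  C-O: 1 × 372 = 372
  O-H: 1 × 451 = 451
  O=O: 3 × 487 = 1461
  Σ(broken) = 4625 kJ
Bonds formed (products):
  C=O: 4 × 823 = 3292
  O-H: 6 × 451 = 2706
  Σ(formed) = 5998 kJ
ΔH = Σ(broken) − Σ(formed) = 4625 − 5998 = −1373 kJ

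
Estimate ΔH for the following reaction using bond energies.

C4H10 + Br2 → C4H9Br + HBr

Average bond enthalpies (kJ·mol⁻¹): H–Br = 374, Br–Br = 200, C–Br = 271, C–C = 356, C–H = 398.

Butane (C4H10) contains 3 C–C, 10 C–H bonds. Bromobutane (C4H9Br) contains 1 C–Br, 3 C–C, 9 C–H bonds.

Bonds broken (reactants):
  Br–Br: 1 × 200 = 200
  C–C: 3 × 356 = 1068
  C–H: 10 × 398 = 3980
  Σ(broken) = 5248 kJ
Bonds formed (products):
  C–Br: 1 × 271 = 271
  C–C: 3 × 356 = 1068
  C–H: 9 × 398 = 3582
  H–Br: 1 × 374 = 374
  Σ(formed) = 5295 kJ
ΔH = Σ(broken) − Σ(formed) = 5248 − 5295 = −47 kJ

ΔH ≈ −47 kJ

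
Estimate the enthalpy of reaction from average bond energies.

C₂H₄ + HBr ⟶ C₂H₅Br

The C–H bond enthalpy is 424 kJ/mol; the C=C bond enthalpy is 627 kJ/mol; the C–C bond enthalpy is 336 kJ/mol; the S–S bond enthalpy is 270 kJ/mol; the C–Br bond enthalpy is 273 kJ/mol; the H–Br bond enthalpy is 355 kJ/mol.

ΔH ≈ −51 kJ

Bonds broken (reactants):
  C–H: 4 × 424 = 1696
  C=C: 1 × 627 = 627
  H–Br: 1 × 355 = 355
  Σ(broken) = 2678 kJ
Bonds formed (products):
  C–Br: 1 × 273 = 273
  C–C: 1 × 336 = 336
  C–H: 5 × 424 = 2120
  Σ(formed) = 2729 kJ
ΔH = Σ(broken) − Σ(formed) = 2678 − 2729 = −51 kJ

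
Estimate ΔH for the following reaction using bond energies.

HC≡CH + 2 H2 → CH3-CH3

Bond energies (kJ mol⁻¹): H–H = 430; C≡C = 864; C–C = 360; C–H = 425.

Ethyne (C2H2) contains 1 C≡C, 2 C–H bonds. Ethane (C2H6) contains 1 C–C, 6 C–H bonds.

Bonds broken (reactants):
  C≡C: 1 × 864 = 864
  C–H: 2 × 425 = 850
  H–H: 2 × 430 = 860
  Σ(broken) = 2574 kJ
Bonds formed (products):
  C–C: 1 × 360 = 360
  C–H: 6 × 425 = 2550
  Σ(formed) = 2910 kJ
ΔH = Σ(broken) − Σ(formed) = 2574 − 2910 = −336 kJ

ΔH ≈ −336 kJ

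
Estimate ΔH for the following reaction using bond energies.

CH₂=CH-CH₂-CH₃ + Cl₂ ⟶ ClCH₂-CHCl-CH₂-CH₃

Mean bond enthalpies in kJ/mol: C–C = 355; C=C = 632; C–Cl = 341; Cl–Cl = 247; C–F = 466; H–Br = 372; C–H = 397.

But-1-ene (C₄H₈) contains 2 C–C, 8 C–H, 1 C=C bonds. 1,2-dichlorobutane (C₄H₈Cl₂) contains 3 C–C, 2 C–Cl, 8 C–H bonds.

ΔH ≈ −158 kJ

Bonds broken (reactants):
  C–C: 2 × 355 = 710
  C–H: 8 × 397 = 3176
  C=C: 1 × 632 = 632
  Cl–Cl: 1 × 247 = 247
  Σ(broken) = 4765 kJ
Bonds formed (products):
  C–C: 3 × 355 = 1065
  C–Cl: 2 × 341 = 682
  C–H: 8 × 397 = 3176
  Σ(formed) = 4923 kJ
ΔH = Σ(broken) − Σ(formed) = 4765 − 4923 = −158 kJ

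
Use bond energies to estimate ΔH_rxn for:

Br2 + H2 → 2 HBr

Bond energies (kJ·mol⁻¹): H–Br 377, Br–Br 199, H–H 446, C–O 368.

Bonds broken (reactants):
  Br–Br: 1 × 199 = 199
  H–H: 1 × 446 = 446
  Σ(broken) = 645 kJ
Bonds formed (products):
  H–Br: 2 × 377 = 754
  Σ(formed) = 754 kJ
ΔH = Σ(broken) − Σ(formed) = 645 − 754 = −109 kJ

ΔH ≈ −109 kJ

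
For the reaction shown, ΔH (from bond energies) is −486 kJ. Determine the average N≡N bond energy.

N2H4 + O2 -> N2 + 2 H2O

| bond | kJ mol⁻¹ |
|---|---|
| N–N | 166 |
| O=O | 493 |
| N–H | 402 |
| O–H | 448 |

D(N≡N) ≈ 961 kJ/mol

Let D be the N≡N bond energy.
Σ(broken) = 4×402 + 1×166 + 1×493 = 2267
Σ(formed) = 1×D + 4×448 = 1792 + D
ΔH = Σ(broken) − Σ(formed) = (2267) − (1792 + D) = +475 − D
Setting this equal to −486 kJ gives D = 961 kJ/mol.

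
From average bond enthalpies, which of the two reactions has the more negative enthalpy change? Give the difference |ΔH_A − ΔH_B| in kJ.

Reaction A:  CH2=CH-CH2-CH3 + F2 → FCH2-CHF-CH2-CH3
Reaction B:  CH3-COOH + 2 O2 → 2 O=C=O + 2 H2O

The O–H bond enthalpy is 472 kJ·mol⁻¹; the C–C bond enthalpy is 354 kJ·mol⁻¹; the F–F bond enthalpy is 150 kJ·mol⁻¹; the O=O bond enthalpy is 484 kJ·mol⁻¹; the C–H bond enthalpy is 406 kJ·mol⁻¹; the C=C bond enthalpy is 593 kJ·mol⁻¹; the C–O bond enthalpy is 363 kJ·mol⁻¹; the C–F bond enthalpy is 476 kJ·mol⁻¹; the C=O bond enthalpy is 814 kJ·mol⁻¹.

Reaction A:
  Bonds broken (reactants):
    C–C: 2 × 354 = 708
    C–H: 8 × 406 = 3248
    C=C: 1 × 593 = 593
    F–F: 1 × 150 = 150
    Σ(broken) = 4699 kJ
  Bonds formed (products):
    C–C: 3 × 354 = 1062
    C–F: 2 × 476 = 952
    C–H: 8 × 406 = 3248
    Σ(formed) = 5262 kJ
  ΔH_A = 4699 − 5262 = −563 kJ
Reaction B:
  Bonds broken (reactants):
    C–C: 1 × 354 = 354
    C–H: 3 × 406 = 1218
    C–O: 1 × 363 = 363
    C=O: 1 × 814 = 814
    O–H: 1 × 472 = 472
    O=O: 2 × 484 = 968
    Σ(broken) = 4189 kJ
  Bonds formed (products):
    C=O: 4 × 814 = 3256
    O–H: 4 × 472 = 1888
    Σ(formed) = 5144 kJ
  ΔH_B = 4189 − 5144 = −955 kJ
ΔH_A − ΔH_B = +392 kJ, so reaction B has the more negative ΔH; |ΔH_A − ΔH_B| = 392 kJ.

Reaction B, by 392 kJ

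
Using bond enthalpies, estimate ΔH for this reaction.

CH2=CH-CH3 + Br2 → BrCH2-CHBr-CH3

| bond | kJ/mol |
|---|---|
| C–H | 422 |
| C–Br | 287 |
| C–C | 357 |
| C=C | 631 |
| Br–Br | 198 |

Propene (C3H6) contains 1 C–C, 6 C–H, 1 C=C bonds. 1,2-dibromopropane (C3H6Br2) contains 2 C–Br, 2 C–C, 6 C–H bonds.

ΔH ≈ −102 kJ

Bonds broken (reactants):
  Br–Br: 1 × 198 = 198
  C–C: 1 × 357 = 357
  C–H: 6 × 422 = 2532
  C=C: 1 × 631 = 631
  Σ(broken) = 3718 kJ
Bonds formed (products):
  C–Br: 2 × 287 = 574
  C–C: 2 × 357 = 714
  C–H: 6 × 422 = 2532
  Σ(formed) = 3820 kJ
ΔH = Σ(broken) − Σ(formed) = 3718 − 3820 = −102 kJ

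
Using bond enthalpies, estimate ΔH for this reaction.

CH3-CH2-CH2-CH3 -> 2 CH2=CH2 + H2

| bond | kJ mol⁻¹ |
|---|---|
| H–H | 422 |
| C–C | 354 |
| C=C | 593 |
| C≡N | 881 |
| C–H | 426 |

ΔH ≈ +306 kJ

Bonds broken (reactants):
  C–C: 3 × 354 = 1062
  C–H: 10 × 426 = 4260
  Σ(broken) = 5322 kJ
Bonds formed (products):
  C–H: 8 × 426 = 3408
  C=C: 2 × 593 = 1186
  H–H: 1 × 422 = 422
  Σ(formed) = 5016 kJ
ΔH = Σ(broken) − Σ(formed) = 5322 − 5016 = +306 kJ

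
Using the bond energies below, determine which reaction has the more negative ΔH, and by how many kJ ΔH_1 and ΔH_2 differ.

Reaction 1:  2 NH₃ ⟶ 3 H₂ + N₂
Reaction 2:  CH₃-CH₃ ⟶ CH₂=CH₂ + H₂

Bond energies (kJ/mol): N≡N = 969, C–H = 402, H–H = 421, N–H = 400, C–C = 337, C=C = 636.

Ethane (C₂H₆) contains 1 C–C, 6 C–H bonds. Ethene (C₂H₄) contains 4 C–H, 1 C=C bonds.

Reaction 1:
  Bonds broken (reactants):
    N–H: 6 × 400 = 2400
    Σ(broken) = 2400 kJ
  Bonds formed (products):
    H–H: 3 × 421 = 1263
    N≡N: 1 × 969 = 969
    Σ(formed) = 2232 kJ
  ΔH_1 = 2400 − 2232 = +168 kJ
Reaction 2:
  Bonds broken (reactants):
    C–C: 1 × 337 = 337
    C–H: 6 × 402 = 2412
    Σ(broken) = 2749 kJ
  Bonds formed (products):
    C–H: 4 × 402 = 1608
    C=C: 1 × 636 = 636
    H–H: 1 × 421 = 421
    Σ(formed) = 2665 kJ
  ΔH_2 = 2749 − 2665 = +84 kJ
ΔH_1 − ΔH_2 = +84 kJ, so reaction 2 has the more negative ΔH; |ΔH_1 − ΔH_2| = 84 kJ.

Reaction 2, by 84 kJ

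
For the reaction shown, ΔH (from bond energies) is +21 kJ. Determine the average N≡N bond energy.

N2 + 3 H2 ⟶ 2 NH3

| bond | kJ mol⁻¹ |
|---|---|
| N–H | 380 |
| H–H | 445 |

Let D be the N≡N bond energy.
Σ(broken) = 3×445 + 1×D = 1335 + D
Σ(formed) = 6×380 = 2280
ΔH = Σ(broken) − Σ(formed) = (1335 + D) − (2280) = −945 + D
Setting this equal to +21 kJ gives D = 966 kJ/mol.

D(N≡N) ≈ 966 kJ/mol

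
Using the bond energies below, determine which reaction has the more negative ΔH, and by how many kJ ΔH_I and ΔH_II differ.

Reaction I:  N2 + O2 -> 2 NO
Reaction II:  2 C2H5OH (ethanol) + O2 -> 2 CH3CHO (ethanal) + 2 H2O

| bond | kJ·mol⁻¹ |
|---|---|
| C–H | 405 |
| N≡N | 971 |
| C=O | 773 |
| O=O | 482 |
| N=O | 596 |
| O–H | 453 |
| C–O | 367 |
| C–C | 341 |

Reaction I:
  Bonds broken (reactants):
    N≡N: 1 × 971 = 971
    O=O: 1 × 482 = 482
    Σ(broken) = 1453 kJ
  Bonds formed (products):
    N=O: 2 × 596 = 1192
    Σ(formed) = 1192 kJ
  ΔH_I = 1453 − 1192 = +261 kJ
Reaction II:
  Bonds broken (reactants):
    C–C: 2 × 341 = 682
    C–H: 10 × 405 = 4050
    C–O: 2 × 367 = 734
    O–H: 2 × 453 = 906
    O=O: 1 × 482 = 482
    Σ(broken) = 6854 kJ
  Bonds formed (products):
    C–C: 2 × 341 = 682
    C–H: 8 × 405 = 3240
    C=O: 2 × 773 = 1546
    O–H: 4 × 453 = 1812
    Σ(formed) = 7280 kJ
  ΔH_II = 6854 − 7280 = −426 kJ
ΔH_I − ΔH_II = +687 kJ, so reaction II has the more negative ΔH; |ΔH_I − ΔH_II| = 687 kJ.

Reaction II, by 687 kJ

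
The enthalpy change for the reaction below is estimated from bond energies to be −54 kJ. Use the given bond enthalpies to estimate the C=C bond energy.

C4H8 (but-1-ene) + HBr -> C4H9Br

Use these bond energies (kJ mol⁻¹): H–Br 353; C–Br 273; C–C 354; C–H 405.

Let D be the C=C bond energy.
Σ(broken) = 2×354 + 8×405 + 1×D + 1×353 = 4301 + D
Σ(formed) = 1×273 + 3×354 + 9×405 = 4980
ΔH = Σ(broken) − Σ(formed) = (4301 + D) − (4980) = −679 + D
Setting this equal to −54 kJ gives D = 625 kJ/mol.

D(C=C) ≈ 625 kJ/mol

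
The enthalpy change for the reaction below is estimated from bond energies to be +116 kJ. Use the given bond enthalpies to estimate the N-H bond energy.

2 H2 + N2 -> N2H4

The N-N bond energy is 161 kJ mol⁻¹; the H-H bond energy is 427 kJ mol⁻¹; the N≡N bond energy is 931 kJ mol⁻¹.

Let D be the N-H bond energy.
Σ(broken) = 2×427 + 1×931 = 1785
Σ(formed) = 4×D + 1×161 = 161 + 4D
ΔH = Σ(broken) − Σ(formed) = (1785) − (161 + 4D) = +1624 − 4D
Setting this equal to +116 kJ gives 4D = 1508, so D = 377 kJ/mol.

D(N-H) ≈ 377 kJ/mol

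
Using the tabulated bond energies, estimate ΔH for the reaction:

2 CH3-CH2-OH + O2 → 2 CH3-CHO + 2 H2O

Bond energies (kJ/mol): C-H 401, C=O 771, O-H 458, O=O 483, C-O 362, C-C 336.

Bonds broken (reactants):
  C-C: 2 × 336 = 672
  C-H: 10 × 401 = 4010
  C-O: 2 × 362 = 724
  O-H: 2 × 458 = 916
  O=O: 1 × 483 = 483
  Σ(broken) = 6805 kJ
Bonds formed (products):
  C-C: 2 × 336 = 672
  C-H: 8 × 401 = 3208
  C=O: 2 × 771 = 1542
  O-H: 4 × 458 = 1832
  Σ(formed) = 7254 kJ
ΔH = Σ(broken) − Σ(formed) = 6805 − 7254 = −449 kJ

ΔH ≈ −449 kJ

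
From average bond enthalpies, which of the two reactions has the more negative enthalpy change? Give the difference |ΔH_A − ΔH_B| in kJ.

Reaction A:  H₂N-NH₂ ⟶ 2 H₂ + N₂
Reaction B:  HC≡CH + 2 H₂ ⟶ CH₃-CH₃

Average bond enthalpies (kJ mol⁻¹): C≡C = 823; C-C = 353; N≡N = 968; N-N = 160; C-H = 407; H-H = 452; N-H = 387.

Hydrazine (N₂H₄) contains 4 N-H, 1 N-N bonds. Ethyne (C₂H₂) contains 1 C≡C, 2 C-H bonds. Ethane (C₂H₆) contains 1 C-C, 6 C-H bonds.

Reaction B, by 90 kJ

Reaction A:
  Bonds broken (reactants):
    N-H: 4 × 387 = 1548
    N-N: 1 × 160 = 160
    Σ(broken) = 1708 kJ
  Bonds formed (products):
    H-H: 2 × 452 = 904
    N≡N: 1 × 968 = 968
    Σ(formed) = 1872 kJ
  ΔH_A = 1708 − 1872 = −164 kJ
Reaction B:
  Bonds broken (reactants):
    C≡C: 1 × 823 = 823
    C-H: 2 × 407 = 814
    H-H: 2 × 452 = 904
    Σ(broken) = 2541 kJ
  Bonds formed (products):
    C-C: 1 × 353 = 353
    C-H: 6 × 407 = 2442
    Σ(formed) = 2795 kJ
  ΔH_B = 2541 − 2795 = −254 kJ
ΔH_A − ΔH_B = +90 kJ, so reaction B has the more negative ΔH; |ΔH_A − ΔH_B| = 90 kJ.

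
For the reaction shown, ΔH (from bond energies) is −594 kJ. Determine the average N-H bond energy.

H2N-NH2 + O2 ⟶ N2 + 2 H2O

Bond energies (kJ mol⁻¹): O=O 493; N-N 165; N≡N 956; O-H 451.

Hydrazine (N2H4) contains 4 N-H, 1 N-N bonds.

D(N-H) ≈ 377 kJ/mol

Let D be the N-H bond energy.
Σ(broken) = 4×D + 1×165 + 1×493 = 658 + 4D
Σ(formed) = 1×956 + 4×451 = 2760
ΔH = Σ(broken) − Σ(formed) = (658 + 4D) − (2760) = −2102 + 4D
Setting this equal to −594 kJ gives 4D = 1508, so D = 377 kJ/mol.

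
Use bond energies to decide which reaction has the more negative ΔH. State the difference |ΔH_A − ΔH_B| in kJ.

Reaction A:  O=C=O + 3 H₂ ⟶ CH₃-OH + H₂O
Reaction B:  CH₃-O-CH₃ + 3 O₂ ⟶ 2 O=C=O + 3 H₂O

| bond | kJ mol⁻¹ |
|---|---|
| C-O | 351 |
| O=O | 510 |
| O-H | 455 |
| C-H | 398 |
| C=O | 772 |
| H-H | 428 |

Reaction B, by 1116 kJ

Reaction A:
  Bonds broken (reactants):
    C=O: 2 × 772 = 1544
    H-H: 3 × 428 = 1284
    Σ(broken) = 2828 kJ
  Bonds formed (products):
    C-H: 3 × 398 = 1194
    C-O: 1 × 351 = 351
    O-H: 3 × 455 = 1365
    Σ(formed) = 2910 kJ
  ΔH_A = 2828 − 2910 = −82 kJ
Reaction B:
  Bonds broken (reactants):
    C-H: 6 × 398 = 2388
    C-O: 2 × 351 = 702
    O=O: 3 × 510 = 1530
    Σ(broken) = 4620 kJ
  Bonds formed (products):
    C=O: 4 × 772 = 3088
    O-H: 6 × 455 = 2730
    Σ(formed) = 5818 kJ
  ΔH_B = 4620 − 5818 = −1198 kJ
ΔH_A − ΔH_B = +1116 kJ, so reaction B has the more negative ΔH; |ΔH_A − ΔH_B| = 1116 kJ.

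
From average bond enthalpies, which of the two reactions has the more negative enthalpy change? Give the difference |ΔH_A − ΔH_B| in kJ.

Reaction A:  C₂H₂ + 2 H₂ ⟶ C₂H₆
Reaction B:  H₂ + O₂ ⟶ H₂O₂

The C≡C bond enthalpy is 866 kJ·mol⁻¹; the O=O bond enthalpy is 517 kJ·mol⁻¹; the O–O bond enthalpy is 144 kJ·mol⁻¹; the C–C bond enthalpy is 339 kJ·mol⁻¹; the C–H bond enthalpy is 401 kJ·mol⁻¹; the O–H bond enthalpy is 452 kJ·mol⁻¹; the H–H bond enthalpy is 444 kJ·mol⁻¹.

Reaction A, by 102 kJ

Reaction A:
  Bonds broken (reactants):
    C≡C: 1 × 866 = 866
    C–H: 2 × 401 = 802
    H–H: 2 × 444 = 888
    Σ(broken) = 2556 kJ
  Bonds formed (products):
    C–C: 1 × 339 = 339
    C–H: 6 × 401 = 2406
    Σ(formed) = 2745 kJ
  ΔH_A = 2556 − 2745 = −189 kJ
Reaction B:
  Bonds broken (reactants):
    H–H: 1 × 444 = 444
    O=O: 1 × 517 = 517
    Σ(broken) = 961 kJ
  Bonds formed (products):
    O–H: 2 × 452 = 904
    O–O: 1 × 144 = 144
    Σ(formed) = 1048 kJ
  ΔH_B = 961 − 1048 = −87 kJ
ΔH_A − ΔH_B = −102 kJ, so reaction A has the more negative ΔH; |ΔH_A − ΔH_B| = 102 kJ.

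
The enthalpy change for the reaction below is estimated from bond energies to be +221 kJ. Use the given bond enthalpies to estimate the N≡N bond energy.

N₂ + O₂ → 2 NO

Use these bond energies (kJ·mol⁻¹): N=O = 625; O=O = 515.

Let D be the N≡N bond energy.
Σ(broken) = 1×D + 1×515 = 515 + D
Σ(formed) = 2×625 = 1250
ΔH = Σ(broken) − Σ(formed) = (515 + D) − (1250) = −735 + D
Setting this equal to +221 kJ gives D = 956 kJ/mol.

D(N≡N) ≈ 956 kJ/mol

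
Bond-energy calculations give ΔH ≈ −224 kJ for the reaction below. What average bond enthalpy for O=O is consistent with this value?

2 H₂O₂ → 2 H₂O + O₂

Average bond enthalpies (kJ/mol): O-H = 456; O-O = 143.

D(O=O) ≈ 510 kJ/mol

Let D be the O=O bond energy.
Σ(broken) = 4×456 + 2×143 = 2110
Σ(formed) = 4×456 + 1×D = 1824 + D
ΔH = Σ(broken) − Σ(formed) = (2110) − (1824 + D) = +286 − D
Setting this equal to −224 kJ gives D = 510 kJ/mol.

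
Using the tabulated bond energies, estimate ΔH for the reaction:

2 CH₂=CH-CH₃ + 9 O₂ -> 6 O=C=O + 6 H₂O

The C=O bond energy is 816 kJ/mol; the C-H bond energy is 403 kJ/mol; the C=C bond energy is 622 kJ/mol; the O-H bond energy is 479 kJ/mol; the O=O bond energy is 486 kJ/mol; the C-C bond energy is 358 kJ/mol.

ΔH ≈ −4370 kJ

Bonds broken (reactants):
  C-C: 2 × 358 = 716
  C-H: 12 × 403 = 4836
  C=C: 2 × 622 = 1244
  O=O: 9 × 486 = 4374
  Σ(broken) = 11170 kJ
Bonds formed (products):
  C=O: 12 × 816 = 9792
  O-H: 12 × 479 = 5748
  Σ(formed) = 15540 kJ
ΔH = Σ(broken) − Σ(formed) = 11170 − 15540 = −4370 kJ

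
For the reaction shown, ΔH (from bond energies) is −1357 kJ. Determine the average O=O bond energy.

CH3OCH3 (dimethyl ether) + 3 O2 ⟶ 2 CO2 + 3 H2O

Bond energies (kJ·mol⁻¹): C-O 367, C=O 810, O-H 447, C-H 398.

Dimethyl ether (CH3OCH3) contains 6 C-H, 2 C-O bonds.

D(O=O) ≈ 481 kJ/mol

Let D be the O=O bond energy.
Σ(broken) = 6×398 + 2×367 + 3×D = 3122 + 3D
Σ(formed) = 4×810 + 6×447 = 5922
ΔH = Σ(broken) − Σ(formed) = (3122 + 3D) − (5922) = −2800 + 3D
Setting this equal to −1357 kJ gives 3D = 1443, so D = 481 kJ/mol.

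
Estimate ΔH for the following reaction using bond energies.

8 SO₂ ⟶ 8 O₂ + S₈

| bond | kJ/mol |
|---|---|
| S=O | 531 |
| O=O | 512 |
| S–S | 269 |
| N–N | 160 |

ΔH ≈ +2248 kJ

Bonds broken (reactants):
  S=O: 16 × 531 = 8496
  Σ(broken) = 8496 kJ
Bonds formed (products):
  O=O: 8 × 512 = 4096
  S–S: 8 × 269 = 2152
  Σ(formed) = 6248 kJ
ΔH = Σ(broken) − Σ(formed) = 8496 − 6248 = +2248 kJ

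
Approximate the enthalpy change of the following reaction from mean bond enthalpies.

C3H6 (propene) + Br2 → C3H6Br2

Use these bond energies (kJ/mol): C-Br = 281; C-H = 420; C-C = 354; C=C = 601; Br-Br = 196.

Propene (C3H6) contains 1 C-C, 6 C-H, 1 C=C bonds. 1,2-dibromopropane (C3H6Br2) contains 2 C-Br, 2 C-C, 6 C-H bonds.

ΔH ≈ −119 kJ

Bonds broken (reactants):
  Br-Br: 1 × 196 = 196
  C-C: 1 × 354 = 354
  C-H: 6 × 420 = 2520
  C=C: 1 × 601 = 601
  Σ(broken) = 3671 kJ
Bonds formed (products):
  C-Br: 2 × 281 = 562
  C-C: 2 × 354 = 708
  C-H: 6 × 420 = 2520
  Σ(formed) = 3790 kJ
ΔH = Σ(broken) − Σ(formed) = 3671 − 3790 = −119 kJ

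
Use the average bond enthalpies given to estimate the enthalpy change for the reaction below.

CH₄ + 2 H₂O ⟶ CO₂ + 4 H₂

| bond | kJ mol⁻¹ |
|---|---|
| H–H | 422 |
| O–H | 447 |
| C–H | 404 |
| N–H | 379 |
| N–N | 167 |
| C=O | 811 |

ΔH ≈ +94 kJ

Bonds broken (reactants):
  C–H: 4 × 404 = 1616
  O–H: 4 × 447 = 1788
  Σ(broken) = 3404 kJ
Bonds formed (products):
  C=O: 2 × 811 = 1622
  H–H: 4 × 422 = 1688
  Σ(formed) = 3310 kJ
ΔH = Σ(broken) − Σ(formed) = 3404 − 3310 = +94 kJ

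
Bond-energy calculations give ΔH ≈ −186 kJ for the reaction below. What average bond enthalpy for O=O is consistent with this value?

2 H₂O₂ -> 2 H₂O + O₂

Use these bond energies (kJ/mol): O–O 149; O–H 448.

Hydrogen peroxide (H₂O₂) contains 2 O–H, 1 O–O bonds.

Let D be the O=O bond energy.
Σ(broken) = 4×448 + 2×149 = 2090
Σ(formed) = 4×448 + 1×D = 1792 + D
ΔH = Σ(broken) − Σ(formed) = (2090) − (1792 + D) = +298 − D
Setting this equal to −186 kJ gives D = 484 kJ/mol.

D(O=O) ≈ 484 kJ/mol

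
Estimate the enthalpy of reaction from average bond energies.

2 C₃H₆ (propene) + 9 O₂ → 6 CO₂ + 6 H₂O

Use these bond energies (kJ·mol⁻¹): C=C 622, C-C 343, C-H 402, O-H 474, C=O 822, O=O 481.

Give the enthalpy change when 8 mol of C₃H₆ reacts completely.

ΔH = −17876 kJ

Bonds broken (reactants):
  C-C: 2 × 343 = 686
  C-H: 12 × 402 = 4824
  C=C: 2 × 622 = 1244
  O=O: 9 × 481 = 4329
  Σ(broken) = 11083 kJ
Bonds formed (products):
  C=O: 12 × 822 = 9864
  O-H: 12 × 474 = 5688
  Σ(formed) = 15552 kJ
ΔH = Σ(broken) − Σ(formed) = 11083 − 15552 = −4469 kJ
For 4× the reaction as written: 4 × (−4469) = −17876 kJ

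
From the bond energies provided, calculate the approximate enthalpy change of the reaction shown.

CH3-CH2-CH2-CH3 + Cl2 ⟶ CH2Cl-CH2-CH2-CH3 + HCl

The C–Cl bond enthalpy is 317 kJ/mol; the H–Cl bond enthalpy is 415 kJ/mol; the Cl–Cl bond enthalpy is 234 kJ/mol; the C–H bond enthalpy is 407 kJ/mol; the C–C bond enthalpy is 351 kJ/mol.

ΔH ≈ −91 kJ

Bonds broken (reactants):
  C–C: 3 × 351 = 1053
  C–H: 10 × 407 = 4070
  Cl–Cl: 1 × 234 = 234
  Σ(broken) = 5357 kJ
Bonds formed (products):
  C–C: 3 × 351 = 1053
  C–Cl: 1 × 317 = 317
  C–H: 9 × 407 = 3663
  H–Cl: 1 × 415 = 415
  Σ(formed) = 5448 kJ
ΔH = Σ(broken) − Σ(formed) = 5357 − 5448 = −91 kJ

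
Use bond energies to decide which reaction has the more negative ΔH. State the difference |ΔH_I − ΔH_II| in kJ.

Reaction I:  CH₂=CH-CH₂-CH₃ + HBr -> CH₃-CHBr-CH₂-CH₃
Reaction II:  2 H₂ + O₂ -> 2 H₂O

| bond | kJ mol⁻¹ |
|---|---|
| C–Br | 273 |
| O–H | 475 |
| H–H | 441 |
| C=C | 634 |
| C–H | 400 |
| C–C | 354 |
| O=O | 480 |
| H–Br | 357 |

Reaction I:
  Bonds broken (reactants):
    C–C: 2 × 354 = 708
    C–H: 8 × 400 = 3200
    C=C: 1 × 634 = 634
    H–Br: 1 × 357 = 357
    Σ(broken) = 4899 kJ
  Bonds formed (products):
    C–Br: 1 × 273 = 273
    C–C: 3 × 354 = 1062
    C–H: 9 × 400 = 3600
    Σ(formed) = 4935 kJ
  ΔH_I = 4899 − 4935 = −36 kJ
Reaction II:
  Bonds broken (reactants):
    H–H: 2 × 441 = 882
    O=O: 1 × 480 = 480
    Σ(broken) = 1362 kJ
  Bonds formed (products):
    O–H: 4 × 475 = 1900
    Σ(formed) = 1900 kJ
  ΔH_II = 1362 − 1900 = −538 kJ
ΔH_I − ΔH_II = +502 kJ, so reaction II has the more negative ΔH; |ΔH_I − ΔH_II| = 502 kJ.

Reaction II, by 502 kJ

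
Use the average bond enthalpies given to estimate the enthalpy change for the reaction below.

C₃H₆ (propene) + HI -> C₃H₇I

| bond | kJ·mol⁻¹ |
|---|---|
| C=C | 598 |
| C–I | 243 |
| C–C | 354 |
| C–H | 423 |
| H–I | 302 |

ΔH ≈ −120 kJ

Bonds broken (reactants):
  C–C: 1 × 354 = 354
  C–H: 6 × 423 = 2538
  C=C: 1 × 598 = 598
  H–I: 1 × 302 = 302
  Σ(broken) = 3792 kJ
Bonds formed (products):
  C–C: 2 × 354 = 708
  C–H: 7 × 423 = 2961
  C–I: 1 × 243 = 243
  Σ(formed) = 3912 kJ
ΔH = Σ(broken) − Σ(formed) = 3792 − 3912 = −120 kJ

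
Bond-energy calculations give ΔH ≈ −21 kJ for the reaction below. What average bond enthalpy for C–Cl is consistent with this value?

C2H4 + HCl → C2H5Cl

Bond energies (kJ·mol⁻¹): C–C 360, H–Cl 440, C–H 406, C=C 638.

Let D be the C–Cl bond energy.
Σ(broken) = 4×406 + 1×638 + 1×440 = 2702
Σ(formed) = 1×360 + 1×D + 5×406 = 2390 + D
ΔH = Σ(broken) − Σ(formed) = (2702) − (2390 + D) = +312 − D
Setting this equal to −21 kJ gives D = 333 kJ/mol.

D(C–Cl) ≈ 333 kJ/mol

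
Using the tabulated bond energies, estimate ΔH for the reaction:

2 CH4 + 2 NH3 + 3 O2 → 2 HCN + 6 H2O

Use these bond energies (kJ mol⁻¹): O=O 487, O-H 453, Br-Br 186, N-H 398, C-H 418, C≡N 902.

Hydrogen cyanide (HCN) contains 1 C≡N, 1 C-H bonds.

ΔH ≈ −883 kJ

Bonds broken (reactants):
  C-H: 8 × 418 = 3344
  N-H: 6 × 398 = 2388
  O=O: 3 × 487 = 1461
  Σ(broken) = 7193 kJ
Bonds formed (products):
  C≡N: 2 × 902 = 1804
  C-H: 2 × 418 = 836
  O-H: 12 × 453 = 5436
  Σ(formed) = 8076 kJ
ΔH = Σ(broken) − Σ(formed) = 7193 − 8076 = −883 kJ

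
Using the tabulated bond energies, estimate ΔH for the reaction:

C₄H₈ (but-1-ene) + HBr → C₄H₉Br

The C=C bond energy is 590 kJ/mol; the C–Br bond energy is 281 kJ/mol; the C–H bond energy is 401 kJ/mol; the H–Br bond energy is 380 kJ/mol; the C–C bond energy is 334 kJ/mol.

Bonds broken (reactants):
  C–C: 2 × 334 = 668
  C–H: 8 × 401 = 3208
  C=C: 1 × 590 = 590
  H–Br: 1 × 380 = 380
  Σ(broken) = 4846 kJ
Bonds formed (products):
  C–Br: 1 × 281 = 281
  C–C: 3 × 334 = 1002
  C–H: 9 × 401 = 3609
  Σ(formed) = 4892 kJ
ΔH = Σ(broken) − Σ(formed) = 4846 − 4892 = −46 kJ

ΔH ≈ −46 kJ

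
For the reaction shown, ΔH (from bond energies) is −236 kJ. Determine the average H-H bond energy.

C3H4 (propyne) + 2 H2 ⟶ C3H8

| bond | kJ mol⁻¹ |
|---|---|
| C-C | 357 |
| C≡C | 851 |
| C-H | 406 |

Let D be the H-H bond energy.
Σ(broken) = 1×851 + 1×357 + 4×406 + 2×D = 2832 + 2D
Σ(formed) = 2×357 + 8×406 = 3962
ΔH = Σ(broken) − Σ(formed) = (2832 + 2D) − (3962) = −1130 + 2D
Setting this equal to −236 kJ gives 2D = 894, so D = 447 kJ/mol.

D(H-H) ≈ 447 kJ/mol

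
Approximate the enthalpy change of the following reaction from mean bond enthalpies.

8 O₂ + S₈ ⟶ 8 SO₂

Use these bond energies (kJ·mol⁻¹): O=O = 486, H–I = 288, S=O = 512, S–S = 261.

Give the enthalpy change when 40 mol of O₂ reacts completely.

Bonds broken (reactants):
  O=O: 8 × 486 = 3888
  S–S: 8 × 261 = 2088
  Σ(broken) = 5976 kJ
Bonds formed (products):
  S=O: 16 × 512 = 8192
  Σ(formed) = 8192 kJ
ΔH = Σ(broken) − Σ(formed) = 5976 − 8192 = −2216 kJ
For 5× the reaction as written: 5 × (−2216) = −11080 kJ

ΔH = −11080 kJ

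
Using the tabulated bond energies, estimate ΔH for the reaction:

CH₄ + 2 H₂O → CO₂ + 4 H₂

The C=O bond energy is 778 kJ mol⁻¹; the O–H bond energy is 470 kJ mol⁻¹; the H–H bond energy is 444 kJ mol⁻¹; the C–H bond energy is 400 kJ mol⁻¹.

Bonds broken (reactants):
  C–H: 4 × 400 = 1600
  O–H: 4 × 470 = 1880
  Σ(broken) = 3480 kJ
Bonds formed (products):
  C=O: 2 × 778 = 1556
  H–H: 4 × 444 = 1776
  Σ(formed) = 3332 kJ
ΔH = Σ(broken) − Σ(formed) = 3480 − 3332 = +148 kJ

ΔH ≈ +148 kJ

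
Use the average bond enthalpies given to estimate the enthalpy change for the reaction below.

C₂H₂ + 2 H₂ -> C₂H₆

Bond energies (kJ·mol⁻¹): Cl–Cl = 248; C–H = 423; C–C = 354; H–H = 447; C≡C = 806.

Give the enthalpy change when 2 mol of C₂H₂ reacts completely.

ΔH = −692 kJ

Bonds broken (reactants):
  C≡C: 1 × 806 = 806
  C–H: 2 × 423 = 846
  H–H: 2 × 447 = 894
  Σ(broken) = 2546 kJ
Bonds formed (products):
  C–C: 1 × 354 = 354
  C–H: 6 × 423 = 2538
  Σ(formed) = 2892 kJ
ΔH = Σ(broken) − Σ(formed) = 2546 − 2892 = −346 kJ
For 2× the reaction as written: 2 × (−346) = −692 kJ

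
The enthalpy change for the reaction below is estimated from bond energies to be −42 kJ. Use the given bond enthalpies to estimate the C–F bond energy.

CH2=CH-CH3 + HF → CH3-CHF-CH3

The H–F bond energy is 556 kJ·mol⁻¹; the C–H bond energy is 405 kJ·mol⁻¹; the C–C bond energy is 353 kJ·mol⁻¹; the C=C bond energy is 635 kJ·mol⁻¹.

Let D be the C–F bond energy.
Σ(broken) = 1×353 + 6×405 + 1×635 + 1×556 = 3974
Σ(formed) = 2×353 + 1×D + 7×405 = 3541 + D
ΔH = Σ(broken) − Σ(formed) = (3974) − (3541 + D) = +433 − D
Setting this equal to −42 kJ gives D = 475 kJ/mol.

D(C–F) ≈ 475 kJ/mol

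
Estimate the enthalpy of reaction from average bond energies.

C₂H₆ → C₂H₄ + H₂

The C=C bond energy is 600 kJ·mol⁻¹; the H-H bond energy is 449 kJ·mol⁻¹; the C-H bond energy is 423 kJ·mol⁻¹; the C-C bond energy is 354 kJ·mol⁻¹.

Bonds broken (reactants):
  C-C: 1 × 354 = 354
  C-H: 6 × 423 = 2538
  Σ(broken) = 2892 kJ
Bonds formed (products):
  C-H: 4 × 423 = 1692
  C=C: 1 × 600 = 600
  H-H: 1 × 449 = 449
  Σ(formed) = 2741 kJ
ΔH = Σ(broken) − Σ(formed) = 2892 − 2741 = +151 kJ

ΔH ≈ +151 kJ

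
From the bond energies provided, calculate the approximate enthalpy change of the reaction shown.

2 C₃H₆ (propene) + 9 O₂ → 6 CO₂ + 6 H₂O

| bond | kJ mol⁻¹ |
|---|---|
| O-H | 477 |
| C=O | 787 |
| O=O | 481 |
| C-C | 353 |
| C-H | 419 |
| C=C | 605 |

Bonds broken (reactants):
  C-C: 2 × 353 = 706
  C-H: 12 × 419 = 5028
  C=C: 2 × 605 = 1210
  O=O: 9 × 481 = 4329
  Σ(broken) = 11273 kJ
Bonds formed (products):
  C=O: 12 × 787 = 9444
  O-H: 12 × 477 = 5724
  Σ(formed) = 15168 kJ
ΔH = Σ(broken) − Σ(formed) = 11273 − 15168 = −3895 kJ

ΔH ≈ −3895 kJ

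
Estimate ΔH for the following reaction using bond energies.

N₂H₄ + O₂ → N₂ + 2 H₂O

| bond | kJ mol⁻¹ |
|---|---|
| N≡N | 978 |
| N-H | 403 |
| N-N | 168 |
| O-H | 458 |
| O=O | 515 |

ΔH ≈ −515 kJ

Bonds broken (reactants):
  N-H: 4 × 403 = 1612
  N-N: 1 × 168 = 168
  O=O: 1 × 515 = 515
  Σ(broken) = 2295 kJ
Bonds formed (products):
  N≡N: 1 × 978 = 978
  O-H: 4 × 458 = 1832
  Σ(formed) = 2810 kJ
ΔH = Σ(broken) − Σ(formed) = 2295 − 2810 = −515 kJ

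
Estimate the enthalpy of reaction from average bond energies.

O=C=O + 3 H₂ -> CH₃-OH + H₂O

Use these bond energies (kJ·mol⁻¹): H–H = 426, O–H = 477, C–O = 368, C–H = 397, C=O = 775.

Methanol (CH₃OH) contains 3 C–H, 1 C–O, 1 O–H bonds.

ΔH ≈ −162 kJ

Bonds broken (reactants):
  C=O: 2 × 775 = 1550
  H–H: 3 × 426 = 1278
  Σ(broken) = 2828 kJ
Bonds formed (products):
  C–H: 3 × 397 = 1191
  C–O: 1 × 368 = 368
  O–H: 3 × 477 = 1431
  Σ(formed) = 2990 kJ
ΔH = Σ(broken) − Σ(formed) = 2828 − 2990 = −162 kJ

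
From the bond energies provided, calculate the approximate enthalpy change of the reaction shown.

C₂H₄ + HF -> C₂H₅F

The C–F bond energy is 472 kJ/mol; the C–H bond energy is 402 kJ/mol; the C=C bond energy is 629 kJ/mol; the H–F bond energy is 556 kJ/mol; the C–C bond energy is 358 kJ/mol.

Bonds broken (reactants):
  C–H: 4 × 402 = 1608
  C=C: 1 × 629 = 629
  H–F: 1 × 556 = 556
  Σ(broken) = 2793 kJ
Bonds formed (products):
  C–C: 1 × 358 = 358
  C–F: 1 × 472 = 472
  C–H: 5 × 402 = 2010
  Σ(formed) = 2840 kJ
ΔH = Σ(broken) − Σ(formed) = 2793 − 2840 = −47 kJ

ΔH ≈ −47 kJ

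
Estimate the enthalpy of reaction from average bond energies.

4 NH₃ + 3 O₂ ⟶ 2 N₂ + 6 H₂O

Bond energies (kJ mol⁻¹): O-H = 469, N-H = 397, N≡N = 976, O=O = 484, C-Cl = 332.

ΔH ≈ −1364 kJ

Bonds broken (reactants):
  N-H: 12 × 397 = 4764
  O=O: 3 × 484 = 1452
  Σ(broken) = 6216 kJ
Bonds formed (products):
  N≡N: 2 × 976 = 1952
  O-H: 12 × 469 = 5628
  Σ(formed) = 7580 kJ
ΔH = Σ(broken) − Σ(formed) = 6216 − 7580 = −1364 kJ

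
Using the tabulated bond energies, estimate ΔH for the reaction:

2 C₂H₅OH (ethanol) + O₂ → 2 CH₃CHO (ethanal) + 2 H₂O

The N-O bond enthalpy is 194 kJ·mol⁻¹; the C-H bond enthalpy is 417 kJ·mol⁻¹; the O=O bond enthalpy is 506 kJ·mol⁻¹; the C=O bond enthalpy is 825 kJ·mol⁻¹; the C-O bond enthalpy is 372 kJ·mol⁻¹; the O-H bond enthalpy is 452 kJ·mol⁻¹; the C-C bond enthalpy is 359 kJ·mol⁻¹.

ΔH ≈ −470 kJ

Bonds broken (reactants):
  C-C: 2 × 359 = 718
  C-H: 10 × 417 = 4170
  C-O: 2 × 372 = 744
  O-H: 2 × 452 = 904
  O=O: 1 × 506 = 506
  Σ(broken) = 7042 kJ
Bonds formed (products):
  C-C: 2 × 359 = 718
  C-H: 8 × 417 = 3336
  C=O: 2 × 825 = 1650
  O-H: 4 × 452 = 1808
  Σ(formed) = 7512 kJ
ΔH = Σ(broken) − Σ(formed) = 7042 − 7512 = −470 kJ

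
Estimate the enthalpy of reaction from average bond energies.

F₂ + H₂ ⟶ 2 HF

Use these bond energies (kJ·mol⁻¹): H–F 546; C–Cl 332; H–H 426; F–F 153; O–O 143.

Bonds broken (reactants):
  F–F: 1 × 153 = 153
  H–H: 1 × 426 = 426
  Σ(broken) = 579 kJ
Bonds formed (products):
  H–F: 2 × 546 = 1092
  Σ(formed) = 1092 kJ
ΔH = Σ(broken) − Σ(formed) = 579 − 1092 = −513 kJ

ΔH ≈ −513 kJ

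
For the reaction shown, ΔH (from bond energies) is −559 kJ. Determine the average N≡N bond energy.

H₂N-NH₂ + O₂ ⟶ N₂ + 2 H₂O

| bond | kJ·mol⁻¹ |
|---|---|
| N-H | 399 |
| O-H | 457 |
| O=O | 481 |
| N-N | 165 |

Let D be the N≡N bond energy.
Σ(broken) = 4×399 + 1×165 + 1×481 = 2242
Σ(formed) = 1×D + 4×457 = 1828 + D
ΔH = Σ(broken) − Σ(formed) = (2242) − (1828 + D) = +414 − D
Setting this equal to −559 kJ gives D = 973 kJ/mol.

D(N≡N) ≈ 973 kJ/mol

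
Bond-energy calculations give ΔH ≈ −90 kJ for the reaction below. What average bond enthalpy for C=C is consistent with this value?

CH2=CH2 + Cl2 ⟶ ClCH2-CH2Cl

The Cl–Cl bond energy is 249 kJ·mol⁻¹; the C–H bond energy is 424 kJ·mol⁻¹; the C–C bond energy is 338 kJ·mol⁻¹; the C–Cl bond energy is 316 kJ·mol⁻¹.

D(C=C) ≈ 631 kJ/mol

Let D be the C=C bond energy.
Σ(broken) = 4×424 + 1×D + 1×249 = 1945 + D
Σ(formed) = 1×338 + 2×316 + 4×424 = 2666
ΔH = Σ(broken) − Σ(formed) = (1945 + D) − (2666) = −721 + D
Setting this equal to −90 kJ gives D = 631 kJ/mol.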